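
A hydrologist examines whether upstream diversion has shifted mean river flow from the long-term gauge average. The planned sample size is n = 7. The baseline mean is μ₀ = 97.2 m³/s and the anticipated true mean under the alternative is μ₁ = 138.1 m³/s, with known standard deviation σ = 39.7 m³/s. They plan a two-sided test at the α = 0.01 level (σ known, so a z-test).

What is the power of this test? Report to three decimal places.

Standardized effect: d = |μ₁ − μ₀| / σ = |138.1 − 97.2| / 39.7 = 1.0302
Noncentrality parameter: δ = d·√n = 1.0302 × √7 = 2.7257
Critical value for a two-sided test at α = 0.01: z_{α/2} = 2.576.
Power = Φ(δ − 2.576) + Φ(−δ − 2.576) = Φ(0.150) + Φ(-5.302) = 0.5596 + 0.0000 = 0.5596.

Power ≈ 0.560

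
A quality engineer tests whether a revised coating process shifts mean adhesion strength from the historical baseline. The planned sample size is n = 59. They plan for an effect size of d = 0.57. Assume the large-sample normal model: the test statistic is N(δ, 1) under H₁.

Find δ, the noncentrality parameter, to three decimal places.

δ = d·√n = 0.57 × √59 = 4.3783

δ ≈ 4.378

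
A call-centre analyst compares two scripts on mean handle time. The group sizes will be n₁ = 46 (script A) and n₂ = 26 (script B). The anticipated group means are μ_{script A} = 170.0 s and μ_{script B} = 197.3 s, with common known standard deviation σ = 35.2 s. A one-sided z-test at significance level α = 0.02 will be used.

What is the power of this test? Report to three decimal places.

Standardized effect: d = |μ_{script A} − μ_{script B}| / σ = |170.0 − 197.3| / 35.2 = 0.7756
Noncentrality parameter: δ = d / √(1/n₁ + 1/n₂) = 0.7756 / √(1/46 + 1/26) = 3.1610
Critical value for a one-sided test at α = 0.02: z_α = 2.054.
Power = P(Z > 2.054 − δ) = Φ(1.107) = 0.8659.

Power ≈ 0.866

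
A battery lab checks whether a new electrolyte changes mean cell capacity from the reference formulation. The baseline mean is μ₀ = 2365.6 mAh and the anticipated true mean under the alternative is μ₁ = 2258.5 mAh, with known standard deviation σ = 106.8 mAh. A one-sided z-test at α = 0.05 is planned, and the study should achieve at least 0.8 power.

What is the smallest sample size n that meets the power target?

n = 7

Standardized effect: d = |μ₁ − μ₀| / σ = |2258.5 − 2365.6| / 106.8 = 1.0028
Set Φ(δ − 1.645) = 0.8; then δ − 1.645 = Φ⁻¹(0.8) = 0.842, giving δ = 2.486.
δ = d·√n ⇒ n = (δ/d)² = (2.486 / 1.0028)² = 6.15.
Round up to the next whole unit.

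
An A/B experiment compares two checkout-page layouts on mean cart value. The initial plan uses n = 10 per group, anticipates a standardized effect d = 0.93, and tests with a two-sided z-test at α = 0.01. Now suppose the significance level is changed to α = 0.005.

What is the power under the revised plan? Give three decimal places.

δ = d·√(n/2) = 0.93 × √(10/2) = 2.0795 (unchanged). New critical value: z_{0.0025} = 2.807.
Revised power = Φ(δ − 2.807) + Φ(−δ − 2.807) = Φ(-0.727) + Φ(-4.887) = 0.2335 + 0.0000 = 0.2335.

Power ≈ 0.233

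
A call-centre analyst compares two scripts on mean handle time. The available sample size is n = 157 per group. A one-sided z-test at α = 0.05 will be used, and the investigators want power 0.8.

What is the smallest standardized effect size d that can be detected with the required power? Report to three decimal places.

Required noncentrality: δ = z_{0.05} + z_{0.20} = 1.645 + 0.842 = 2.486.
δ = d·√(n/2) ⇒ d = δ/√(n/2) = 2.486/√(157/2) = 0.2806.

d ≈ 0.281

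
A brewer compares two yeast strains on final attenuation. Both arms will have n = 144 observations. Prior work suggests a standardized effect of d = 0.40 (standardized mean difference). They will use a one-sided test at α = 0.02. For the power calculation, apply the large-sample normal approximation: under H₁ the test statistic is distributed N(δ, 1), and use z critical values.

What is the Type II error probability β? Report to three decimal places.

Noncentrality parameter: δ = d·√(n/2) = 0.40 × √(144/2) = 3.3941
One-sided α = 0.02 → critical value z_{0.02} = 2.054.
Power = Φ(δ − 2.054) = Φ(1.340) = 0.9099.
Type II error: β = 1 − power = 1 − 0.9099 = 0.0901.

β ≈ 0.090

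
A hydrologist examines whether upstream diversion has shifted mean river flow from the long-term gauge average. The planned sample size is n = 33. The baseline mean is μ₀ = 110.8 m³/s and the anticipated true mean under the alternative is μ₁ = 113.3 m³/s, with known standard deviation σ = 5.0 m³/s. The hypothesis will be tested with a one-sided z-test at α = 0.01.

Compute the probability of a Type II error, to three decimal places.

β ≈ 0.293

Standardized effect: d = |μ₁ − μ₀| / σ = |113.3 − 110.8| / 5.0 = 0.5000
Noncentrality parameter: δ = d·√n = 0.5000 × √33 = 2.8723
Critical value for a one-sided test at α = 0.01: z_α = 2.326.
Power = P(Z > 2.326 − δ) = Φ(0.546) = 0.7074.
Type II error: β = 1 − power = 1 − 0.7074 = 0.2926.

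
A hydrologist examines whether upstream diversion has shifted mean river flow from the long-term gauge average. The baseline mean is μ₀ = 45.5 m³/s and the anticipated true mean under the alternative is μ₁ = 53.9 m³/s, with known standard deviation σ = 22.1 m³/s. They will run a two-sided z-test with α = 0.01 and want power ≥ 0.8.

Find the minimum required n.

Standardized effect: d = |μ₁ − μ₀| / σ = |53.9 − 45.5| / 22.1 = 0.3801
Set Φ(δ − 2.576) = 0.8; then δ − 2.576 = Φ⁻¹(0.8) = 0.842, giving δ = 3.417.
(The Φ(−δ − z_{α/2}) term is vanishingly small for δ > 0 and is dropped in the standard sample-size formula.)
δ = d·√n ⇒ n = (δ/d)² = (3.417 / 0.3801)² = 80.84.
Rounding up, n = 81.

n = 81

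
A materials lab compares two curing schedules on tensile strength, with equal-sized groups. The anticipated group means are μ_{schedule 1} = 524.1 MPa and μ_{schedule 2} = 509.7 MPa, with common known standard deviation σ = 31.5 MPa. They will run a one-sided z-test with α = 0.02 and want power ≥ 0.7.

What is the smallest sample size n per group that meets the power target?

n = 64 per group

Standardized effect: d = |μ_{schedule 1} − μ_{schedule 2}| / σ = |524.1 − 509.7| / 31.5 = 0.4571
For power 0.7 need Φ(δ − z_{0.02}) = 0.7, so δ = z_{0.02} + z_{0.30} = 2.054 + 0.524 = 2.578.
δ = d·√(n/2) ⇒ n = 2(δ/d)² = 2 × (2.578 / 0.4571)² = 63.61.
Round up to the next whole unit.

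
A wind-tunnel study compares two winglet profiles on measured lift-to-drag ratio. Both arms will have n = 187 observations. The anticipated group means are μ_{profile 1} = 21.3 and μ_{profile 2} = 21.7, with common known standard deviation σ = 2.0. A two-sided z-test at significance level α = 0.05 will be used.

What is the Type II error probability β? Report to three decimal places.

Standardized effect: d = |μ_{profile 1} − μ_{profile 2}| / σ = |21.3 − 21.7| / 2.0 = 0.2000
Noncentrality parameter: δ = d·√(n/2) = 0.2000 × √(187/2) = 1.9339
Critical value for a two-sided test at α = 0.05: z_{α/2} = 1.960.
Power = Φ(δ − 1.960) + Φ(−δ − 1.960) = Φ(-0.026) + Φ(-3.894) = 0.4896 + 0.0000 = 0.4897.
Type II error: β = 1 − power = 1 − 0.4897 = 0.5103.

β ≈ 0.510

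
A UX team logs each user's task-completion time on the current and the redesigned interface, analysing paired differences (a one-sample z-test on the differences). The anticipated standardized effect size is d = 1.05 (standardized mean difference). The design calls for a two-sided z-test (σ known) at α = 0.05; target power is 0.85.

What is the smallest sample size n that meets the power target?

Set Φ(δ − 1.960) = 0.85; then δ − 1.960 = Φ⁻¹(0.85) = 1.036, giving δ = 2.996.
(For δ > 0 the lower-tail rejection region contributes negligibly to power, so the one-term inversion is standard.)
δ = d·√n ⇒ n = (δ/d)² = (2.996 / 1.05)² = 8.14.
Round up to the next whole unit.

n = 9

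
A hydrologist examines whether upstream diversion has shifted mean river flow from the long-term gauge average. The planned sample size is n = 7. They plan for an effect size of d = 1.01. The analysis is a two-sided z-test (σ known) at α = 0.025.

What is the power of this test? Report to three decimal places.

Power ≈ 0.667

Noncentrality parameter: δ = d·√n = 1.01 × √7 = 2.6722
Two-sided α = 0.025 → critical value z_{0.0125} = 2.241.
Power = Φ(δ − 2.241) + Φ(−δ − 2.241) = Φ(0.431) + Φ(-4.914) = 0.6667 + 0.0000 = 0.6667.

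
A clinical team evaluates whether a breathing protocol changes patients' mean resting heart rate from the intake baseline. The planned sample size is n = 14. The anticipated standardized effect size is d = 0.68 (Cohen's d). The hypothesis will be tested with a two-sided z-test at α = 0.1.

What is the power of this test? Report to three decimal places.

Noncentrality parameter: δ = d·√n = 0.68 × √14 = 2.5443
Critical value for a two-sided test at α = 0.1: z_{α/2} = 1.645.
Power = Φ(δ − 1.645) + Φ(−δ − 1.645) = Φ(0.899) + Φ(-4.189) = 0.8158 + 0.0000 = 0.8158.

Power ≈ 0.816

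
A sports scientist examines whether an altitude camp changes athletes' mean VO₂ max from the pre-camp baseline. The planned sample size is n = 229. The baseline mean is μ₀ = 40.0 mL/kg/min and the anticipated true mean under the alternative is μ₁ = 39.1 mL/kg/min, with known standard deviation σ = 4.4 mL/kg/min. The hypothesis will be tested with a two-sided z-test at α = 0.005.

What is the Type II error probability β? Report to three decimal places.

β ≈ 0.387

Standardized effect: d = |μ₁ − μ₀| / σ = |39.1 − 40.0| / 4.4 = 0.2045
Noncentrality parameter: δ = d·√n = 0.2045 × √229 = 3.0953
Critical value for a two-sided test at α = 0.005: z_{α/2} = 2.807.
Power = Φ(δ − 2.807) + Φ(−δ − 2.807) = Φ(0.288) + Φ(-5.902) = 0.6134 + 0.0000 = 0.6134.
Type II error: β = 1 − power = 1 − 0.6134 = 0.3866.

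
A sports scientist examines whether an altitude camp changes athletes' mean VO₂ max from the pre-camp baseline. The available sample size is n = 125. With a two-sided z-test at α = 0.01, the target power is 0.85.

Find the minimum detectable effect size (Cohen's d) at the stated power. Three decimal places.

d ≈ 0.323

Required noncentrality: δ = z_{0.005} + z_{0.15} = 2.576 + 1.036 = 3.612.
(The second rejection-region term Φ(−δ − z_{α/2}) is negligible and dropped.)
δ = d·√n ⇒ d = δ/√n = 3.612/√125 = 0.3231.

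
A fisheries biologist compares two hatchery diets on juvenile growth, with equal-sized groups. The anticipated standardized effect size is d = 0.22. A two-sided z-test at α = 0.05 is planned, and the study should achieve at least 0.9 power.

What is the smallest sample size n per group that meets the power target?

n = 435 per group

For power 0.9 need Φ(δ − z_{0.025}) = 0.9, so δ = z_{0.025} + z_{0.10} = 1.960 + 1.282 = 3.242.
(Ignoring the negligible lower-tail rejection probability gives the usual closed-form inversion.)
δ = d·√(n/2) ⇒ n = 2(δ/d)² = 2 × (3.242 / 0.22)² = 434.19.
Rounding up, n = 435 per group.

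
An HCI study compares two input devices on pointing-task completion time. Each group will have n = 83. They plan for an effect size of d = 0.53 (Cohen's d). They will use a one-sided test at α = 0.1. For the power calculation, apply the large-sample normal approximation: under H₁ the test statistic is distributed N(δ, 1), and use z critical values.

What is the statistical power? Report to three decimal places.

Noncentrality parameter: δ = d·√(n/2) = 0.53 × √(83/2) = 3.4143
One-sided α = 0.1 → critical value z_{0.1} = 1.282.
Power = P(Z > 1.282 − δ) = Φ(2.133) = 0.9835.

Power ≈ 0.984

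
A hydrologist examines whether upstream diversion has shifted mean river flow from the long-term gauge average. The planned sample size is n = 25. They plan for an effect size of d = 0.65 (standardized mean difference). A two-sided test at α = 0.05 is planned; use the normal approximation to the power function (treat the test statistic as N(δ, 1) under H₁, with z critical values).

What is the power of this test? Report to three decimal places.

Power ≈ 0.901

Noncentrality parameter: δ = d·√n = 0.65 × √25 = 3.2500
Critical value for a two-sided test at α = 0.05: z_{α/2} = 1.960.
Power = Φ(δ − 1.960) + Φ(−δ − 1.960) = Φ(1.290) + Φ(-5.210) = 0.9015 + 0.0000 = 0.9015.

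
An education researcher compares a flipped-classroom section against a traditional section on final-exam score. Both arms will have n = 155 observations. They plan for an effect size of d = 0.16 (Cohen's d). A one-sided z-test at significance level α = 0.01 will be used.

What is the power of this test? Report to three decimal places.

Noncentrality parameter: δ = d·√(n/2) = 0.16 × √(155/2) = 1.4085
One-sided α = 0.01 → critical value z_{0.01} = 2.326.
Power = P(Z > 2.326 − δ) = Φ(-0.918) = 0.1794.

Power ≈ 0.179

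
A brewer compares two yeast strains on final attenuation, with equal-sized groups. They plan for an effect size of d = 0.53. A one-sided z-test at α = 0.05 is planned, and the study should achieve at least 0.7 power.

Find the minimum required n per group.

n = 34 per group

Set Φ(δ − 1.645) = 0.7; then δ − 1.645 = Φ⁻¹(0.7) = 0.524, giving δ = 2.169.
δ = d·√(n/2) ⇒ n = 2(δ/d)² = 2 × (2.169 / 0.53)² = 33.50.
Rounding up, n = 34 per group.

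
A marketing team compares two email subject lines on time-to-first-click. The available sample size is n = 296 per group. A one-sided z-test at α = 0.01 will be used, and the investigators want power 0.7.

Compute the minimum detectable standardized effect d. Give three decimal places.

Required noncentrality: δ = z_{0.01} + z_{0.30} = 2.326 + 0.524 = 2.851.
δ = d·√(n/2) ⇒ d = δ/√(n/2) = 2.851/√(296/2) = 0.2343.

d ≈ 0.234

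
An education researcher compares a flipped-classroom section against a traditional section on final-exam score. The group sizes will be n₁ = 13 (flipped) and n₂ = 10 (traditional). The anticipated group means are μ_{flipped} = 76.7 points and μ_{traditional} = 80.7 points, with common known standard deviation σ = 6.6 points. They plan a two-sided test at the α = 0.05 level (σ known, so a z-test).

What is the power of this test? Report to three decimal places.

Standardized effect: d = |μ_{flipped} − μ_{traditional}| / σ = |76.7 − 80.7| / 6.6 = 0.6061
Noncentrality parameter: δ = d / √(1/n₁ + 1/n₂) = 0.6061 / √(1/13 + 1/10) = 1.4409
Two-sided α = 0.05 → critical value z_{0.025} = 1.960.
Power = Φ(δ − 1.960) + Φ(−δ − 1.960) = Φ(-0.519) + Φ(-3.401) = 0.3018 + 0.0003 = 0.3022.

Power ≈ 0.302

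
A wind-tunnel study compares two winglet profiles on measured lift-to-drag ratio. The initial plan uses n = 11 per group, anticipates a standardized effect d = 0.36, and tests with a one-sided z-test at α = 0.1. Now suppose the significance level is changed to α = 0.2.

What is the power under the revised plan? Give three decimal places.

δ = d·√(n/2) = 0.36 × √(11/2) = 0.8443 (unchanged). New critical value: z_{0.2} = 0.842.
Revised power = P(Z > 0.842 − δ) = Φ(0.003) = 0.5011.

Power ≈ 0.501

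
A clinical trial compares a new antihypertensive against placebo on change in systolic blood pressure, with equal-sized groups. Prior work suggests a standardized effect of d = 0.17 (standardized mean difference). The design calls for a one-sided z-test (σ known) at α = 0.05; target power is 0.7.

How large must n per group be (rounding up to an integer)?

For power 0.7 need Φ(δ − z_{0.05}) = 0.7, so δ = z_{0.05} + z_{0.30} = 1.645 + 0.524 = 2.169.
δ = d·√(n/2) ⇒ n = 2(δ/d)² = 2 × (2.169 / 0.17)² = 325.65.
Rounding up, n = 326 per group.

n = 326 per group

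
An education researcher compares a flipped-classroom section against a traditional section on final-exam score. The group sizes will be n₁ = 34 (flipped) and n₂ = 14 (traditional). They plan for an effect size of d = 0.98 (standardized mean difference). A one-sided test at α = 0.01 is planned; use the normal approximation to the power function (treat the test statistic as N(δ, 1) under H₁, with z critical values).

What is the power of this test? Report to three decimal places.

Noncentrality parameter: δ = d / √(1/n₁ + 1/n₂) = 0.98 / √(1/34 + 1/14) = 3.0861
Critical value for a one-sided test at α = 0.01: z_α = 2.326.
Power = Φ(δ − 2.326) = Φ(0.760) = 0.7763.

Power ≈ 0.776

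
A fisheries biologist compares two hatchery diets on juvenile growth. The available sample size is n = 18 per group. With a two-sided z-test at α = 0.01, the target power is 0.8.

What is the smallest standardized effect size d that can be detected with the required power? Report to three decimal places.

Need Φ(δ − 2.576) = 0.8, so δ = 2.576 + 0.842 = 3.417.
(The second rejection-region term Φ(−δ − z_{α/2}) is negligible and dropped.)
δ = d·√(n/2) ⇒ d = δ/√(n/2) = 3.417/√(18/2) = 1.1392.

d ≈ 1.139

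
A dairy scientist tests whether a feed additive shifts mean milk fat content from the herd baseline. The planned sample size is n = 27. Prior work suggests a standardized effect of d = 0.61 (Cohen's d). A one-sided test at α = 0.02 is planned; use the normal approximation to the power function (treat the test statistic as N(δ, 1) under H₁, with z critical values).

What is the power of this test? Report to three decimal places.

Noncentrality parameter: δ = d·√n = 0.61 × √27 = 3.1697
Critical value for a one-sided test at α = 0.02: z_α = 2.054.
Power = P(Z > 2.054 − δ) = Φ(1.116) = 0.8678.

Power ≈ 0.868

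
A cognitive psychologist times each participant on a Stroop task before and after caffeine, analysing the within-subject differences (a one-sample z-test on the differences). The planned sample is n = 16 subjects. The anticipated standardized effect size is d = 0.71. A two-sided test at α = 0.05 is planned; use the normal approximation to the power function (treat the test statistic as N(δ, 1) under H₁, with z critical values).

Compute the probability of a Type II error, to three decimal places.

β ≈ 0.189

Noncentrality parameter: δ = d·√n = 0.71 × √16 = 2.8400
Two-sided α = 0.05 → critical value z_{0.025} = 1.960.
Power = Φ(δ − 1.960) + Φ(−δ − 1.960) = Φ(0.880) + Φ(-4.800) = 0.8106 + 0.0000 = 0.8106.
Type II error: β = 1 − power = 1 − 0.8106 = 0.1894.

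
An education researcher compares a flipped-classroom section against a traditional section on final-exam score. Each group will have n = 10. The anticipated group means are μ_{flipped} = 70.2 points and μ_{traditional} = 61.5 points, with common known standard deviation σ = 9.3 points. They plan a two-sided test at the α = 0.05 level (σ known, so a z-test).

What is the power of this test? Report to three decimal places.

Power ≈ 0.552

Standardized effect: d = |μ_{flipped} − μ_{traditional}| / σ = |70.2 − 61.5| / 9.3 = 0.9355
Noncentrality parameter: δ = d·√(n/2) = 0.9355 × √(10/2) = 2.0918
Critical value for a two-sided test at α = 0.05: z_{α/2} = 1.960.
Power = Φ(δ − 1.960) + Φ(−δ − 1.960) = Φ(0.132) + Φ(-4.052) = 0.5524 + 0.0000 = 0.5525.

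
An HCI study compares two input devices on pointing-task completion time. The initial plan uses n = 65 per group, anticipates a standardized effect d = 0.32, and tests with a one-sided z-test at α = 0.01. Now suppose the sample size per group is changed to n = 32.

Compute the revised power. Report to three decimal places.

With n = 32 per group: δ = d·√(n/2) = 0.32 × √(32/2) = 1.2800. Critical value z_{0.01} = 2.326.
Revised power = Φ(δ − 2.326) = Φ(-1.046) = 0.1477.

Power ≈ 0.148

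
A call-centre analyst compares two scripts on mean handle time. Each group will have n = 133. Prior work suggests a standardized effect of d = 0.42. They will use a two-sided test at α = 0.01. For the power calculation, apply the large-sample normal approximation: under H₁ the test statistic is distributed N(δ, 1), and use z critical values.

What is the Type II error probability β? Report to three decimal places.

β ≈ 0.198

Noncentrality parameter: δ = d·√(n/2) = 0.42 × √(133/2) = 3.4250
Two-sided α = 0.01 → critical value z_{0.005} = 2.576.
Power = Φ(δ − 2.576) + Φ(−δ − 2.576) = Φ(0.849) + Φ(-6.001) = 0.8021 + 0.0000 = 0.8021.
Type II error: β = 1 − power = 1 − 0.8021 = 0.1979.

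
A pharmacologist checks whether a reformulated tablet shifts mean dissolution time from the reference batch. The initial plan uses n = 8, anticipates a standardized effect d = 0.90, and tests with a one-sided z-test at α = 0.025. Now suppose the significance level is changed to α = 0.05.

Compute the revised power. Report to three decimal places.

δ = d·√n = 0.90 × √8 = 2.5456 (unchanged). New critical value: z_{0.05} = 1.645.
Revised power = Φ(δ − 1.645) = Φ(0.901) = 0.8161.

Power ≈ 0.816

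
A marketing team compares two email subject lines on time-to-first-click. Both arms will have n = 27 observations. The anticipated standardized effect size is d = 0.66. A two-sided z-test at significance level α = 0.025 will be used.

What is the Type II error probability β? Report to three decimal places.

Noncentrality parameter: δ = d·√(n/2) = 0.66 × √(27/2) = 2.4250
Critical value for a two-sided test at α = 0.025: z_{α/2} = 2.241.
Power = Φ(δ − 2.241) + Φ(−δ − 2.241) = Φ(0.184) + Φ(-4.666) = 0.5728 + 0.0000 = 0.5728.
Type II error: β = 1 − power = 1 − 0.5728 = 0.4272.

β ≈ 0.427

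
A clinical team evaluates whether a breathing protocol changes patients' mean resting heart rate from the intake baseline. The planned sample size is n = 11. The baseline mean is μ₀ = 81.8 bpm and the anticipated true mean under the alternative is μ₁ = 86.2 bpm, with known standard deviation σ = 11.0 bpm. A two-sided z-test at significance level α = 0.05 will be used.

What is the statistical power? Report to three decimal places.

Standardized effect: d = |μ₁ − μ₀| / σ = |86.2 − 81.8| / 11.0 = 0.4000
Noncentrality parameter: δ = d·√n = 0.4000 × √11 = 1.3266
Two-sided α = 0.05 → critical value z_{0.025} = 1.960.
Power = Φ(δ − 1.960) + Φ(−δ − 1.960) = Φ(-0.633) + Φ(-3.287) = 0.2633 + 0.0005 = 0.2638.

Power ≈ 0.264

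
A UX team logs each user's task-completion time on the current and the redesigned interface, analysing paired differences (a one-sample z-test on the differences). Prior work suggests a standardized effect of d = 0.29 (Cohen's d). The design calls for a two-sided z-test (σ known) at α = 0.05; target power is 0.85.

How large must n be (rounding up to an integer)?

Set Φ(δ − 1.960) = 0.85; then δ − 1.960 = Φ⁻¹(0.85) = 1.036, giving δ = 2.996.
(The Φ(−δ − z_{α/2}) term is vanishingly small for δ > 0 and is dropped in the standard sample-size formula.)
δ = d·√n ⇒ n = (δ/d)² = (2.996 / 0.29)² = 106.76.
Rounding up, n = 107.

n = 107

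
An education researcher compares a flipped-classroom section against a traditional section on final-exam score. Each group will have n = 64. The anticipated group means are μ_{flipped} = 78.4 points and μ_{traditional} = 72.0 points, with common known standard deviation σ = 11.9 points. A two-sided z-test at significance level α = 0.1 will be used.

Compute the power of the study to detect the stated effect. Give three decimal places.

Standardized effect: d = |μ_{flipped} − μ_{traditional}| / σ = |78.4 − 72.0| / 11.9 = 0.5378
Noncentrality parameter: δ = d·√(n/2) = 0.5378 × √(64/2) = 3.0423
Critical value for a two-sided test at α = 0.1: z_{α/2} = 1.645.
Power = Φ(δ − 1.645) + Φ(−δ − 1.645) = Φ(1.397) + Φ(-4.687) = 0.9189 + 0.0000 = 0.9189.

Power ≈ 0.919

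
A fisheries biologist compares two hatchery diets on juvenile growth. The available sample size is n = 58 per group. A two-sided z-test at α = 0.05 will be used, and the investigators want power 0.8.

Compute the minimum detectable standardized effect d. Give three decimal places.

d ≈ 0.520

Need Φ(δ − 1.960) = 0.8, so δ = 1.960 + 0.842 = 2.802.
(The second rejection-region term Φ(−δ − z_{α/2}) is negligible and dropped.)
δ = d·√(n/2) ⇒ d = δ/√(n/2) = 2.802/√(58/2) = 0.5202.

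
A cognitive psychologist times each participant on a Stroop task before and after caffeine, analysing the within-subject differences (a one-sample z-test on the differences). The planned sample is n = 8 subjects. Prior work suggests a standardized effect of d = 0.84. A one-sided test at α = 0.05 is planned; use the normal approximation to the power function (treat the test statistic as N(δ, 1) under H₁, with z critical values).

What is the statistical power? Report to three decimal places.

Noncentrality parameter: λ = d·√n = 0.84 × √8 = 2.3759
Critical value for a one-sided test at α = 0.05: z_α = 1.645.
Power = P(Z > 1.645 − λ) = Φ(0.731) = 0.7676.

Power ≈ 0.768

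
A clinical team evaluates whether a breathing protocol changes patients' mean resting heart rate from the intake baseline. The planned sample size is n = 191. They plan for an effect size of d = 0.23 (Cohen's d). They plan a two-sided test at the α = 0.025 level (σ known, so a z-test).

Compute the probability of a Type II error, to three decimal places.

Noncentrality parameter: δ = d·√n = 0.23 × √191 = 3.1787
Two-sided α = 0.025 → critical value z_{0.0125} = 2.241.
Power = Φ(δ − 2.241) + Φ(−δ − 2.241) = Φ(0.937) + Φ(-5.420) = 0.8257 + 0.0000 = 0.8257.
Type II error: β = 1 − power = 1 − 0.8257 = 0.1743.

β ≈ 0.174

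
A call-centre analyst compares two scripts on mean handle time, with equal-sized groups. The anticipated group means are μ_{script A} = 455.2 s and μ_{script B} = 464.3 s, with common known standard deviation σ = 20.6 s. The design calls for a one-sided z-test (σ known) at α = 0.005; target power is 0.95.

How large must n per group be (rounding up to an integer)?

n = 183 per group

Standardized effect: d = |μ_{script A} − μ_{script B}| / σ = |455.2 − 464.3| / 20.6 = 0.4417
Set Φ(δ − 2.576) = 0.95; then δ − 2.576 = Φ⁻¹(0.95) = 1.645, giving δ = 4.221.
δ = d·√(n/2) ⇒ n = 2(δ/d)² = 2 × (4.221 / 0.4417)² = 182.58.
Rounding up, n = 183 per group.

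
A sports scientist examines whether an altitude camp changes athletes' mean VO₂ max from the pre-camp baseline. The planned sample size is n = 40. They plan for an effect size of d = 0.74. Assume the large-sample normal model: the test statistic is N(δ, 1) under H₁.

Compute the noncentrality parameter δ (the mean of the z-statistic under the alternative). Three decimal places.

δ ≈ 4.680

δ = d·√n = 0.74 × √40 = 4.6802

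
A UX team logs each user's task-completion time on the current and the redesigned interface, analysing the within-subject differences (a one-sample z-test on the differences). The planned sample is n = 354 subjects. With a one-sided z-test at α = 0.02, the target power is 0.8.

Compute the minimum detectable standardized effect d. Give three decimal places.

Need Φ(δ − 2.054) = 0.8, so δ = 2.054 + 0.842 = 2.895.
δ = d·√n ⇒ d = δ/√n = 2.895/√354 = 0.1539.

d ≈ 0.154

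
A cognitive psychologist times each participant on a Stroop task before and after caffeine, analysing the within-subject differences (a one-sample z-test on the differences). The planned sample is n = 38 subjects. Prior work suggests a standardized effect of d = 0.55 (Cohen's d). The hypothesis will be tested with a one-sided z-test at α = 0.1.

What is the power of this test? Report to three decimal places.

Noncentrality parameter: δ = d·√n = 0.55 × √38 = 3.3904
One-sided α = 0.1 → critical value z_{0.1} = 1.282.
Power = Φ(δ − 1.282) = Φ(2.109) = 0.9825.

Power ≈ 0.983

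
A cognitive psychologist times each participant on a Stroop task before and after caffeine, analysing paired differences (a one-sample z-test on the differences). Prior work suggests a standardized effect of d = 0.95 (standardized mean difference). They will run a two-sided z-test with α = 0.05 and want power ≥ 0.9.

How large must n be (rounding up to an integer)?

Set Φ(δ − 1.960) = 0.9; then δ − 1.960 = Φ⁻¹(0.9) = 1.282, giving δ = 3.242.
(Ignoring the negligible lower-tail rejection probability gives the usual closed-form inversion.)
δ = d·√n ⇒ n = (δ/d)² = (3.242 / 0.95)² = 11.64.
Rounding up, n = 12.

n = 12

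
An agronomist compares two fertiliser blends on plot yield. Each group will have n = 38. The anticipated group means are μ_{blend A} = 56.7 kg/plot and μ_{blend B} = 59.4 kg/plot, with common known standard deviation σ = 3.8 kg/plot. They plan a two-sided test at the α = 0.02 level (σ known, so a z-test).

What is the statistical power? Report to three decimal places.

Standardized effect: d = |μ_{blend A} − μ_{blend B}| / σ = |56.7 − 59.4| / 3.8 = 0.7105
Noncentrality parameter: δ = d·√(n/2) = 0.7105 × √(38/2) = 3.0971
Critical value for a two-sided test at α = 0.02: z_{α/2} = 2.326.
Power = Φ(δ − 2.326) + Φ(−δ − 2.326) = Φ(0.771) + Φ(-5.423) = 0.7796 + 0.0000 = 0.7796.

Power ≈ 0.780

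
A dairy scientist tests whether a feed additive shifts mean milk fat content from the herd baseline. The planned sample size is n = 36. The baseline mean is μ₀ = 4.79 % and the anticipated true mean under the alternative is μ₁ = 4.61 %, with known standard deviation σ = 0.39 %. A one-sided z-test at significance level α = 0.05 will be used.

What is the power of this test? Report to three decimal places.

Power ≈ 0.870

Standardized effect: d = |μ₁ − μ₀| / σ = |4.61 − 4.79| / 0.39 = 0.4615
Noncentrality parameter: δ = d·√n = 0.4615 × √36 = 2.7692
One-sided α = 0.05 → critical value z_{0.05} = 1.645.
Power = P(Z > 1.645 − δ) = Φ(1.124) = 0.8696.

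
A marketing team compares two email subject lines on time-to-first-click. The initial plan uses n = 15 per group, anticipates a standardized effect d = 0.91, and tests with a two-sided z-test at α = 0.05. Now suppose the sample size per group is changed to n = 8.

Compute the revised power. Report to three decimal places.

With n = 8 per group: δ = d·√(n/2) = 0.91 × √(8/2) = 1.8200. Critical value z_{0.025} = 1.960.
Revised power = Φ(δ − 1.960) + Φ(−δ − 1.960) = Φ(-0.140) + Φ(-3.780) = 0.4443 + 0.0001 = 0.4444.

Power ≈ 0.444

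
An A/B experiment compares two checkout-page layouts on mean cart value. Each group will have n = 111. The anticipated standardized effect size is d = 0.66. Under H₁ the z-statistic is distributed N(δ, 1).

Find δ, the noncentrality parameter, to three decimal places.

δ = d·√(n/2) = 0.66 × √(111/2) = 4.9169

δ ≈ 4.917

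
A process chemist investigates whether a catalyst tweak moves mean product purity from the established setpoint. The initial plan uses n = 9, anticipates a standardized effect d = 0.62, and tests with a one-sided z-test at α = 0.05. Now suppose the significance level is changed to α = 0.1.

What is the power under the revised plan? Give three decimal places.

Power ≈ 0.719

δ = d·√n = 0.62 × √9 = 1.8600 (unchanged). New critical value: z_{0.1} = 1.282.
Revised power = Φ(δ − 1.282) = Φ(0.578) = 0.7185.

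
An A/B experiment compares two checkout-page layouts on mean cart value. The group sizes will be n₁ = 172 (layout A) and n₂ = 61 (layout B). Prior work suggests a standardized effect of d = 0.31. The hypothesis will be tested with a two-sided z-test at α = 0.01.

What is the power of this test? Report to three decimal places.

Noncentrality parameter: δ = d / √(1/n₁ + 1/n₂) = 0.31 / √(1/172 + 1/61) = 2.0802
Two-sided α = 0.01 → critical value z_{0.005} = 2.576.
Power = Φ(δ − 2.576) + Φ(−δ − 2.576) = Φ(-0.496) + Φ(-4.656) = 0.3101 + 0.0000 = 0.3101.

Power ≈ 0.310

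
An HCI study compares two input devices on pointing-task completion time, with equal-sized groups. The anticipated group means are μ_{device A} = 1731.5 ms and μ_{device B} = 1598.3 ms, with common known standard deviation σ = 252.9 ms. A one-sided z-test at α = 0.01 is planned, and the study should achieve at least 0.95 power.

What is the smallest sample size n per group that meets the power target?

n = 114 per group

Standardized effect: d = |μ_{device A} − μ_{device B}| / σ = |1731.5 − 1598.3| / 252.9 = 0.5267
For power 0.95 need Φ(δ − z_{0.01}) = 0.95, so δ = z_{0.01} + z_{0.05} = 2.326 + 1.645 = 3.971.
δ = d·√(n/2) ⇒ n = 2(δ/d)² = 2 × (3.971 / 0.5267)² = 113.70.
Round up to the next whole unit.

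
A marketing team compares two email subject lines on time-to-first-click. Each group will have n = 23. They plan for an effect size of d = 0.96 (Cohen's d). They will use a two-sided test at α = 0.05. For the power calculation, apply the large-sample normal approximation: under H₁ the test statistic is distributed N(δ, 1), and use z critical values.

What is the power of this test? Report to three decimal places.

Noncentrality parameter: δ = d·√(n/2) = 0.96 × √(23/2) = 3.2555
Critical value for a two-sided test at α = 0.05: z_{α/2} = 1.960.
Power = Φ(δ − 1.960) + Φ(−δ − 1.960) = Φ(1.296) + Φ(-5.215) = 0.9024 + 0.0000 = 0.9024.

Power ≈ 0.902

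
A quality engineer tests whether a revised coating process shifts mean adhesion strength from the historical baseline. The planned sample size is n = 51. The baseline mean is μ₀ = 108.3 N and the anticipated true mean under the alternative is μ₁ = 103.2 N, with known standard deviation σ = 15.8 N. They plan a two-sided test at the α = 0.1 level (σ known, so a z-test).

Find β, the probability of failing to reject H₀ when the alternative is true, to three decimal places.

β ≈ 0.254

Standardized effect: d = |μ₁ − μ₀| / σ = |103.2 − 108.3| / 15.8 = 0.3228
Noncentrality parameter: δ = d·√n = 0.3228 × √51 = 2.3051
Critical value for a two-sided test at α = 0.1: z_{α/2} = 1.645.
Power = Φ(δ − 1.645) + Φ(−δ − 1.645) = Φ(0.660) + Φ(-3.950) = 0.7455 + 0.0000 = 0.7455.
Type II error: β = 1 − power = 1 − 0.7455 = 0.2545.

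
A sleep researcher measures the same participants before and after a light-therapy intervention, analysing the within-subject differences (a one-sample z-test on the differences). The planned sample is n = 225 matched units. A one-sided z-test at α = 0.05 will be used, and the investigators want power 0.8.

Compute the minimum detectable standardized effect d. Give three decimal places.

Required noncentrality: δ = z_{0.05} + z_{0.20} = 1.645 + 0.842 = 2.486.
δ = d·√n ⇒ d = δ/√n = 2.486/√225 = 0.1658.

d ≈ 0.166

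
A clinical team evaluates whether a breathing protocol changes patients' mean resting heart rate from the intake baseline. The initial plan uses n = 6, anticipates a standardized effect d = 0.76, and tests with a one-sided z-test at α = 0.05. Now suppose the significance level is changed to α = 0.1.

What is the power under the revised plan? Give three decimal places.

Power ≈ 0.719

δ = d·√n = 0.76 × √6 = 1.8616 (unchanged). New critical value: z_{0.1} = 1.282.
Revised power = P(Z > 1.282 − δ) = Φ(0.580) = 0.7191.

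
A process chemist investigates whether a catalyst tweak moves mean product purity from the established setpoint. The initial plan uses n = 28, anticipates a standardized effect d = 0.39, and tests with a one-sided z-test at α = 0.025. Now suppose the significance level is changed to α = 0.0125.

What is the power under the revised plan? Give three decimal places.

δ = d·√n = 0.39 × √28 = 2.0637 (unchanged). New critical value: z_{0.0125} = 2.241.
Revised power = Φ(δ − 2.241) = Φ(-0.178) = 0.4295.

Power ≈ 0.429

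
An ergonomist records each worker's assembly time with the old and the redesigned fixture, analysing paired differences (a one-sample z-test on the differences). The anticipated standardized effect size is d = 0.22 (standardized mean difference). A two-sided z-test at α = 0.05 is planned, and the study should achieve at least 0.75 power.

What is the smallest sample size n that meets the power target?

n = 144

For power 0.75 need Φ(δ − z_{0.025}) = 0.75, so δ = z_{0.025} + z_{0.25} = 1.960 + 0.674 = 2.634.
(Ignoring the negligible lower-tail rejection probability gives the usual closed-form inversion.)
δ = d·√n ⇒ n = (δ/d)² = (2.634 / 0.22)² = 143.40.
Round up to the next whole unit.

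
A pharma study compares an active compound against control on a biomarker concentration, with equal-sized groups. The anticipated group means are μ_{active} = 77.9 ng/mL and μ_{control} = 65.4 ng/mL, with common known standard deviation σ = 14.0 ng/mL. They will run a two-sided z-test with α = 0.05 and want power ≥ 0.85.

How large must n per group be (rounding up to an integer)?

n = 23 per group

Standardized effect: d = |μ_{active} − μ_{control}| / σ = |77.9 − 65.4| / 14.0 = 0.8929
For power 0.85 need Φ(δ − z_{0.025}) = 0.85, so δ = z_{0.025} + z_{0.15} = 1.960 + 1.036 = 2.996.
(The Φ(−δ − z_{α/2}) term is vanishingly small for δ > 0 and is dropped in the standard sample-size formula.)
δ = d·√(n/2) ⇒ n = 2(δ/d)² = 2 × (2.996 / 0.8929)² = 22.53.
Rounding up, n = 23 per group.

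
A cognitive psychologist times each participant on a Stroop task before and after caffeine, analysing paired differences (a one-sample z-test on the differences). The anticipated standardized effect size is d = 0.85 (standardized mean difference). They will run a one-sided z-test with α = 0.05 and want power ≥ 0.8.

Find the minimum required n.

Set Φ(δ − 1.645) = 0.8; then δ − 1.645 = Φ⁻¹(0.8) = 0.842, giving δ = 2.486.
δ = d·√n ⇒ n = (δ/d)² = (2.486 / 0.85)² = 8.56.
Rounding up, n = 9.

n = 9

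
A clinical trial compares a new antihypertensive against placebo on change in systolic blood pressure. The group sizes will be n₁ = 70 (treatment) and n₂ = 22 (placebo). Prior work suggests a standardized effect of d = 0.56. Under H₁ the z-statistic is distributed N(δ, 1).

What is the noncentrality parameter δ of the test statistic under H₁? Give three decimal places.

δ ≈ 2.291

The noncentrality parameter scales effect size by the design's sample-size factor: δ = d / √(1/n₁ + 1/n₂) = 0.56 / √(1/70 + 1/22) = 2.2912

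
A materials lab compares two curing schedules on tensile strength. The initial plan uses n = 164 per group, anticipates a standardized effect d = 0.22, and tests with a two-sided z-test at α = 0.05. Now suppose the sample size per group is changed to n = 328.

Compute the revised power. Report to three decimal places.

With n = 328 per group: δ = d·√(n/2) = 0.22 × √(328/2) = 2.8174. Critical value z_{0.025} = 1.960.
Revised power = Φ(δ − 1.960) + Φ(−δ − 1.960) = Φ(0.857) + Φ(-4.777) = 0.8044 + 0.0000 = 0.8044.

Power ≈ 0.804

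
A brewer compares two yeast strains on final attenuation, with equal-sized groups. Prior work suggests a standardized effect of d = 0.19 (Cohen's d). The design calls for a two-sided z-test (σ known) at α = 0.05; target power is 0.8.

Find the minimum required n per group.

n = 435 per group

Set Φ(δ − 1.960) = 0.8; then δ − 1.960 = Φ⁻¹(0.8) = 0.842, giving δ = 2.802.
(Ignoring the negligible lower-tail rejection probability gives the usual closed-form inversion.)
δ = d·√(n/2) ⇒ n = 2(δ/d)² = 2 × (2.802 / 0.19)² = 434.84.
Round up to the next whole unit.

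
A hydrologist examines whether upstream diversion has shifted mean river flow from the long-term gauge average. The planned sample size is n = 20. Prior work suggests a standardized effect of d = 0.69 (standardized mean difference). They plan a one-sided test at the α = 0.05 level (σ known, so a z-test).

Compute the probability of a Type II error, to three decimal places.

β ≈ 0.075

Noncentrality parameter: δ = d·√n = 0.69 × √20 = 3.0858
One-sided α = 0.05 → critical value z_{0.05} = 1.645.
Power = P(Z > 1.645 − δ) = Φ(1.441) = 0.9252.
Type II error: β = 1 − power = 1 − 0.9252 = 0.0748.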